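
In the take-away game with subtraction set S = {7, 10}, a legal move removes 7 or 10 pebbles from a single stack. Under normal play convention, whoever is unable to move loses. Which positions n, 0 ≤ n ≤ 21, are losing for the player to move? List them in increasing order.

n :  0  1  2  3  4  5  6  7  8  9 10 11 12 13 14 15 16 17 18 19 20 21
G :  0  0  0  0  0  0  0  1  1  1  1  1  1  1  2  2  2  0  0  0  0  0
P-positions are exactly the n with G(n) = 0.

0, 1, 2, 3, 4, 5, 6, 17, 18, 19, 20, 21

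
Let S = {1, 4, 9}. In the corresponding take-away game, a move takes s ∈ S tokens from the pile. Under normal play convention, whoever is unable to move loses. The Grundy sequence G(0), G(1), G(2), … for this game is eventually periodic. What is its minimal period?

n :  0  1  2  3  4  5  6  7  8  9 10 11 12 13 14 15
G :  0  1  0  1  2  0  1  0  1  2  0  1  0  1  2  0
G(n+5) = G(n) holds for n = 0,…,8 (a full window of length max(S) = 9), so the sequence is purely periodic with period 5.

5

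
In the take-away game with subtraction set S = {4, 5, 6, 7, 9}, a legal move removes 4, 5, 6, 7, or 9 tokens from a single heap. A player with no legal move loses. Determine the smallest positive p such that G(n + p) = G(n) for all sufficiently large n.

13

n :  0  1  2  3  4  5  6  7  8  9 10 11 12 13 14 15 16 17 18 19 20 21 22 23 24 25 26 27
G :  0  0  0  0  1  1  1  1  2  2  2  2  3  0  0  0  0  1  1  1  1  2  2  2  2  3  0  0
G(n+13) = G(n) holds for n = 0,…,8 (a full window of length max(S) = 9), so the sequence is purely periodic with period 13.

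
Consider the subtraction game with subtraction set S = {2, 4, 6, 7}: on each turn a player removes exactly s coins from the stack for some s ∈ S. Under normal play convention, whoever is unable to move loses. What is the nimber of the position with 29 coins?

n :  0  1  2  3  4  5  6  7  8  9 10 11 12 13 14 15 16 17 18 19 20 21 22 23 24 25 26 27 28 29
G :  0  0  1  1  2  2  3  3  4  0  0  1  1  2  2  3  3  4  0  0  1  1  2  2  3  3  4  0  0  1

1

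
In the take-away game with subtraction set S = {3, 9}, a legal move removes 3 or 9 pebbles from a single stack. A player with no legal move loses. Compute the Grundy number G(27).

G(0) = 0
G(1) = mex{} = 0
G(2) = mex{} = 0
G(3) = mex{0} = 1
G(4) = mex{0} = 1
G(5) = mex{0} = 1
G(6) = mex{1} = 0
G(7) = mex{1} = 0
G(8) = mex{1} = 0
G(9) = mex{0,0} = 1
G(10) = mex{0,0} = 1
G(11) = mex{0,0} = 1
G(12) = mex{1,1} = 0
G(13) = mex{1,1} = 0
G(14) = mex{1,1} = 0
G(15) = mex{0,0} = 1
G(16) = mex{0,0} = 1
G(17) = mex{0,0} = 1
G(18) = mex{1,1} = 0
G(19) = mex{1,1} = 0
G(20) = mex{1,1} = 0
G(21) = mex{0,0} = 1
G(22) = mex{0,0} = 1
G(23) = mex{0,0} = 1
G(24) = mex{1,1} = 0
G(25) = mex{1,1} = 0
G(26) = mex{1,1} = 0
G(27) = mex{0,0} = 1

1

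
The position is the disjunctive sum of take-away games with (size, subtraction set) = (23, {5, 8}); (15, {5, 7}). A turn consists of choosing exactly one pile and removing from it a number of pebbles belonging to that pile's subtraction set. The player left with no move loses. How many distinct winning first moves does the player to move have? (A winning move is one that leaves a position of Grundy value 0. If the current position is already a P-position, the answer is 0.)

Pile A, S = {5, 8}:
G(0) = 0
G(1) = mex{} = 0
G(2) = mex{} = 0
G(3) = mex{} = 0
G(4) = mex{} = 0
G(5) = mex{0} = 1
G(6) = mex{0} = 1
G(7) = mex{0} = 1
G(8) = mex{0,0} = 1
G(9) = mex{0,0} = 1
G(10) = mex{1,0} = 2
G(11) = mex{1,0} = 2
G(12) = mex{1,0} = 2
G(13) = mex{1,1} = 0
G(14) = mex{1,1} = 0
G(15) = mex{2,1} = 0
G(16) = mex{2,1} = 0
G(17) = mex{2,1} = 0
G(18) = mex{0,2} = 1
G(19) = mex{0,2} = 1
G(20) = mex{0,2} = 1
G(21) = mex{0,0} = 1
G(22) = mex{0,0} = 1
G(23) = mex{1,0} = 2
G_A(23) = 2.
Pile B, S = {5, 7}:
n :  0  1  2  3  4  5  6  7  8  9 10 11 12 13 14 15
G :  0  0  0  0  0  1  1  1  1  1  2  2  0  0  0  0
G_B(15) = 0.
Combined Grundy value = 2 ⊕ 0 = 2.
A winning move leaves total XOR = 0, i.e. changes one component's Grundy value g to g ⊕ X where X is the current total.
Pile A: need g' = 2⊕2 = 0. Options: 23−5→G=1, 23−8→G=0. Hits: 1.
Pile B: need g' = 0⊕2 = 2. Options: 15−5→G=2, 15−7→G=1. Hits: 1.

2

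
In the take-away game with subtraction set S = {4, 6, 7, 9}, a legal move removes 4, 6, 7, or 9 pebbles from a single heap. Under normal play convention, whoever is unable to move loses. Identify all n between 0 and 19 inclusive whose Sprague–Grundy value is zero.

G(0) = 0
G(1) = mex{} = 0
G(2) = mex{} = 0
G(3) = mex{} = 0
G(4) = mex{0} = 1
G(5) = mex{0} = 1
G(6) = mex{0,0} = 1
G(7) = mex{0,0,0} = 1
G(8) = mex{1,0,0} = 2
G(9) = mex{1,0,0,0} = 2
G(10) = mex{1,1,0,0} = 2
G(11) = mex{1,1,1,0} = 2
G(12) = mex{2,1,1,0} = 3
G(13) = mex{2,1,1,1} = 0
G(14) = mex{2,2,1,1} = 0
G(15) = mex{2,2,2,1} = 0
G(16) = mex{3,2,2,1} = 0
G(17) = mex{0,2,2,2} = 1
G(18) = mex{0,3,2,2} = 1
G(19) = mex{0,0,3,2} = 1
P-positions are exactly the n with G(n) = 0.

0, 1, 2, 3, 13, 14, 15, 16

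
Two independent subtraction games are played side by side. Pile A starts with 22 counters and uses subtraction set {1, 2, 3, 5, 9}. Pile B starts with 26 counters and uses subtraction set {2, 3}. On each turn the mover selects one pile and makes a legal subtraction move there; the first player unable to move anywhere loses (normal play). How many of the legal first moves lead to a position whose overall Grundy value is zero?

Pile A, S = {1, 2, 3, 5, 9}:
n :  0  1  2  3  4  5  6  7  8  9 10 11 12 13 14 15 16 17 18 19 20 21 22
G :  0  1  2  3  0  1  2  3  0  1  2  3  0  1  2  3  0  1  2  3  0  1  2
G_A(22) = 2.
Pile B, S = {2, 3}:
n :  0  1  2  3  4  5  6  7  8  9 10 11 12 13 14 15 16 17 18 19 20 21 22 23 24 25 26
G :  0  0  1  1  2  0  0  1  1  2  0  0  1  1  2  0  0  1  1  2  0  0  1  1  2  0  0
G_B(26) = 0.
Combined Grundy value = 2 ⊕ 0 = 2.
A winning move leaves total XOR = 0, i.e. changes one component's Grundy value g to g ⊕ X where X is the current total.
Pile A: need g' = 2⊕2 = 0. Options: 22−1→G=1, 22−2→G=0, 22−3→G=3, 22−5→G=1, 22−9→G=1. Hits: 1.
Pile B: need g' = 0⊕2 = 2. Options: 26−2→G=2, 26−3→G=1. Hits: 1.

2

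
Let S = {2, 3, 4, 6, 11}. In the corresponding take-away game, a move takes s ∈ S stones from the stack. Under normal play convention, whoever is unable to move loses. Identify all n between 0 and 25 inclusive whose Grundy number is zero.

0, 1, 8, 9, 16, 17, 24, 25

n :  0  1  2  3  4  5  6  7  8  9 10 11 12 13 14 15 16 17 18 19 20 21 22 23 24 25
G :  0  0  1  1  2  2  3  3  0  0  1  1  2  2  3  3  0  0  1  1  2  2  3  3  0  0
P-positions are exactly the n with G(n) = 0.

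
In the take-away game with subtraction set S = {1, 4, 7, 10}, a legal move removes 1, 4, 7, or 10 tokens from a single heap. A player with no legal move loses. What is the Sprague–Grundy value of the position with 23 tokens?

1

G(0) = 0
G(1) = mex{0} = 1
G(2) = mex{1} = 0
G(3) = mex{0} = 1
G(4) = mex{1,0} = 2
G(5) = mex{2,1} = 0
G(6) = mex{0,0} = 1
G(7) = mex{1,1,0} = 2
G(8) = mex{2,2,1} = 0
G(9) = mex{0,0,0} = 1
G(10) = mex{1,1,1,0} = 2
G(11) = mex{2,2,2,1} = 0
G(12) = mex{0,0,0,0} = 1
G(13) = mex{1,1,1,1} = 0
G(14) = mex{0,2,2,2} = 1
G(15) = mex{1,0,0,0} = 2
G(16) = mex{2,1,1,1} = 0
G(17) = mex{0,0,2,2} = 1
G(18) = mex{1,1,0,0} = 2
G(19) = mex{2,2,1,1} = 0
G(20) = mex{0,0,0,2} = 1
G(21) = mex{1,1,1,0} = 2
G(22) = mex{2,2,2,1} = 0
G(23) = mex{0,0,0,0} = 1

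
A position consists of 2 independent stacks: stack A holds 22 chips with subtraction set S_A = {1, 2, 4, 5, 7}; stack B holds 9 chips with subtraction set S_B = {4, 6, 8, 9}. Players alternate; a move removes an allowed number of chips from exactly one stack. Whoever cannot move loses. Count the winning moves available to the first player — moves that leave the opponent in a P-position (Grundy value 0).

Stack A, S = {1, 2, 4, 5, 7}:
G(0) = 0
G(1) = mex{0} = 1
G(2) = mex{1,0} = 2
G(3) = mex{2,1} = 0
G(4) = mex{0,2,0} = 1
G(5) = mex{1,0,1,0} = 2
G(6) = mex{2,1,2,1} = 0
G(7) = mex{0,2,0,2,0} = 1
G(8) = mex{1,0,1,0,1} = 2
G(9) = mex{2,1,2,1,2} = 0
G(10) = mex{0,2,0,2,0} = 1
G(11) = mex{1,0,1,0,1} = 2
G(12) = mex{2,1,2,1,2} = 0
G(13) = mex{0,2,0,2,0} = 1
G(14) = mex{1,0,1,0,1} = 2
G(15) = mex{2,1,2,1,2} = 0
G(16) = mex{0,2,0,2,0} = 1
G(17) = mex{1,0,1,0,1} = 2
G(18) = mex{2,1,2,1,2} = 0
G(19) = mex{0,2,0,2,0} = 1
G(20) = mex{1,0,1,0,1} = 2
G(21) = mex{2,1,2,1,2} = 0
G(22) = mex{0,2,0,2,0} = 1
G_A(22) = 1.
Stack B, S = {4, 6, 8, 9}:
G(0) = 0
G(1) = mex{} = 0
G(2) = mex{} = 0
G(3) = mex{} = 0
G(4) = mex{0} = 1
G(5) = mex{0} = 1
G(6) = mex{0,0} = 1
G(7) = mex{0,0} = 1
G(8) = mex{1,0,0} = 2
G(9) = mex{1,0,0,0} = 2
G_B(9) = 2.
Combined Grundy value = 1 ⊕ 2 = 3.
A winning move leaves total XOR = 0, i.e. changes one component's Grundy value g to g ⊕ X where X is the current total.
Stack A: need g' = 1⊕3 = 2. Options: 22−1→G=0, 22−2→G=2, 22−4→G=0, 22−5→G=2, 22−7→G=0. Hits: 2.
Stack B: need g' = 2⊕3 = 1. Options: 9−4→G=1, 9−6→G=0, 9−8→G=0, 9−9→G=0. Hits: 1.

3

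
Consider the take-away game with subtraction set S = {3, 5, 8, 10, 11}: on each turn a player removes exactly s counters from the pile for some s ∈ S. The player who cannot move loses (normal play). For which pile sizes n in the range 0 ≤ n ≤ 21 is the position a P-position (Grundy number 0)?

0, 1, 2, 14, 15, 16

G(0) = 0
G(1) = mex{} = 0
G(2) = mex{} = 0
G(3) = mex{0} = 1
G(4) = mex{0} = 1
G(5) = mex{0,0} = 1
G(6) = mex{1,0} = 2
G(7) = mex{1,0} = 2
G(8) = mex{1,1,0} = 2
G(9) = mex{2,1,0} = 3
G(10) = mex{2,1,0,0} = 3
G(11) = mex{2,2,1,0,0} = 3
G(12) = mex{3,2,1,0,0} = 4
G(13) = mex{3,2,1,1,0} = 4
G(14) = mex{3,3,2,1,1} = 0
G(15) = mex{4,3,2,1,1} = 0
G(16) = mex{4,3,2,2,1} = 0
G(17) = mex{0,4,3,2,2} = 1
G(18) = mex{0,4,3,2,2} = 1
G(19) = mex{0,0,3,3,2} = 1
G(20) = mex{1,0,4,3,3} = 2
G(21) = mex{1,0,4,3,3} = 2
P-positions are exactly the n with G(n) = 0.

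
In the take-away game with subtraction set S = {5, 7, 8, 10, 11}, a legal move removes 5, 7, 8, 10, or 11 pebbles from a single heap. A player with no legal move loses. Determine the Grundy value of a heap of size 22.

G(0) = 0
G(1) = mex{} = 0
G(2) = mex{} = 0
G(3) = mex{} = 0
G(4) = mex{} = 0
G(5) = mex{0} = 1
G(6) = mex{0} = 1
G(7) = mex{0,0} = 1
G(8) = mex{0,0,0} = 1
G(9) = mex{0,0,0} = 1
G(10) = mex{1,0,0,0} = 2
G(11) = mex{1,0,0,0,0} = 2
G(12) = mex{1,1,0,0,0} = 2
G(13) = mex{1,1,1,0,0} = 2
G(14) = mex{1,1,1,0,0} = 2
G(15) = mex{2,1,1,1,0} = 3
G(16) = mex{2,1,1,1,1} = 0
G(17) = mex{2,2,1,1,1} = 0
G(18) = mex{2,2,2,1,1} = 0
G(19) = mex{2,2,2,1,1} = 0
G(20) = mex{3,2,2,2,1} = 0
G(21) = mex{0,2,2,2,2} = 1
G(22) = mex{0,3,2,2,2} = 1

1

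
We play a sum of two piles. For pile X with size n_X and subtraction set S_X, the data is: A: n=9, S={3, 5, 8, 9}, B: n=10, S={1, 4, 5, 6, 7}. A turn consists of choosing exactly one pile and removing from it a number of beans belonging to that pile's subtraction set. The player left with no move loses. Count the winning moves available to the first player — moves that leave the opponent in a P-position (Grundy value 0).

Pile A, S = {3, 5, 8, 9}:
n : 0 1 2 3 4 5 6 7 8 9
G : 0 0 0 1 1 1 2 2 2 3
G_A(9) = 3.
Pile B, S = {1, 4, 5, 6, 7}:
n :  0  1  2  3  4  5  6  7  8  9 10
G :  0  1  0  1  2  3  2  3  4  5  0
G_B(10) = 0.
Combined Grundy value = 3 ⊕ 0 = 3.
A winning move leaves total XOR = 0, i.e. changes one component's Grundy value g to g ⊕ X where X is the current total.
Pile A: need g' = 3⊕3 = 0. Options: 9−3→G=2, 9−5→G=1, 9−8→G=0, 9−9→G=0. Hits: 2.
Pile B: need g' = 0⊕3 = 3. Options: 10−1→G=5, 10−4→G=2, 10−5→G=3, 10−6→G=2, 10−7→G=1. Hits: 1.

3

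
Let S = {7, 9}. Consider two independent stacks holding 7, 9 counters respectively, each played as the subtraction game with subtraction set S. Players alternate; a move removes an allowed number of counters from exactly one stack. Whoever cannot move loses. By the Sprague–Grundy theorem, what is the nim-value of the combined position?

All stacks use S = {7, 9}:
n : 0 1 2 3 4 5 6 7 8 9
G : 0 0 0 0 0 0 0 1 1 1
Stack A: G(7) = 1.
Stack B: G(9) = 1.
Combined Grundy value = 1 ⊕ 1 = 0.

0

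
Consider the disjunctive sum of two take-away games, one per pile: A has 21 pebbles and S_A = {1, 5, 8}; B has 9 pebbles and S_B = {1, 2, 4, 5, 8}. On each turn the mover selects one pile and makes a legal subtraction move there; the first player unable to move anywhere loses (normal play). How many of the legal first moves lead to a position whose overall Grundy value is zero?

3

Pile A, S = {1, 5, 8}:
n :  0  1  2  3  4  5  6  7  8  9 10 11 12 13 14 15 16 17 18 19 20 21
G :  0  1  0  1  0  1  0  1  2  3  2  3  2  0  1  0  1  0  1  0  1  2
G_A(21) = 2.
Pile B, S = {1, 2, 4, 5, 8}:
G(0) = 0
G(1) = mex{0} = 1
G(2) = mex{1,0} = 2
G(3) = mex{2,1} = 0
G(4) = mex{0,2,0} = 1
G(5) = mex{1,0,1,0} = 2
G(6) = mex{2,1,2,1} = 0
G(7) = mex{0,2,0,2} = 1
G(8) = mex{1,0,1,0,0} = 2
G(9) = mex{2,1,2,1,1} = 0
G_B(9) = 0.
Combined Grundy value = 2 ⊕ 0 = 2.
A winning move leaves total XOR = 0, i.e. changes one component's Grundy value g to g ⊕ X where X is the current total.
Pile A: need g' = 2⊕2 = 0. Options: 21−1→G=1, 21−5→G=1, 21−8→G=0. Hits: 1.
Pile B: need g' = 0⊕2 = 2. Options: 9−1→G=2, 9−2→G=1, 9−4→G=2, 9−5→G=1, 9−8→G=1. Hits: 2.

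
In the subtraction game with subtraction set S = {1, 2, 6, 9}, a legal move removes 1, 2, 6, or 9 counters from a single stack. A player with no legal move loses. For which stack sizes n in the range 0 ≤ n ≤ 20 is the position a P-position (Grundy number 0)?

0, 3, 7, 10, 14, 17

G(0) = 0
G(1) = mex{0} = 1
G(2) = mex{1,0} = 2
G(3) = mex{2,1} = 0
G(4) = mex{0,2} = 1
G(5) = mex{1,0} = 2
G(6) = mex{2,1,0} = 3
G(7) = mex{3,2,1} = 0
G(8) = mex{0,3,2} = 1
G(9) = mex{1,0,0,0} = 2
G(10) = mex{2,1,1,1} = 0
G(11) = mex{0,2,2,2} = 1
G(12) = mex{1,0,3,0} = 2
G(13) = mex{2,1,0,1} = 3
G(14) = mex{3,2,1,2} = 0
G(15) = mex{0,3,2,3} = 1
G(16) = mex{1,0,0,0} = 2
G(17) = mex{2,1,1,1} = 0
G(18) = mex{0,2,2,2} = 1
G(19) = mex{1,0,3,0} = 2
G(20) = mex{2,1,0,1} = 3
P-positions are exactly the n with G(n) = 0.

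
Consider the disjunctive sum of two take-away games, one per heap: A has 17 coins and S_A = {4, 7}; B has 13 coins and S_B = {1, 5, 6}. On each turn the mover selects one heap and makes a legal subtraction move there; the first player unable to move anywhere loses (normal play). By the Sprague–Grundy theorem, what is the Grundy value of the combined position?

Heap A, S = {4, 7}:
n :  0  1  2  3  4  5  6  7  8  9 10 11 12 13 14 15 16 17
G :  0  0  0  0  1  1  1  1  2  2  2  0  0  0  0  1  1  1
G_A(17) = 1.
Heap B, S = {1, 5, 6}:
n :  0  1  2  3  4  5  6  7  8  9 10 11 12 13
G :  0  1  0  1  0  1  2  3  2  3  2  0  1  0
G_B(13) = 0.
Combined Grundy value = 1 ⊕ 0 = 1.

1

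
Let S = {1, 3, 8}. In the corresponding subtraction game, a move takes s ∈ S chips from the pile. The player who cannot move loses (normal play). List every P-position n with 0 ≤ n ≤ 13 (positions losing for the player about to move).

0, 2, 4, 6, 11, 13

n :  0  1  2  3  4  5  6  7  8  9 10 11 12 13
G :  0  1  0  1  0  1  0  1  2  3  2  0  1  0
P-positions are exactly the n with G(n) = 0.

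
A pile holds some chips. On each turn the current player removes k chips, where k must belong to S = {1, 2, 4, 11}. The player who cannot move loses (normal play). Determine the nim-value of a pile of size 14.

2

G(0) = 0
G(1) = mex{0} = 1
G(2) = mex{1,0} = 2
G(3) = mex{2,1} = 0
G(4) = mex{0,2,0} = 1
G(5) = mex{1,0,1} = 2
G(6) = mex{2,1,2} = 0
G(7) = mex{0,2,0} = 1
G(8) = mex{1,0,1} = 2
G(9) = mex{2,1,2} = 0
G(10) = mex{0,2,0} = 1
G(11) = mex{1,0,1,0} = 2
G(12) = mex{2,1,2,1} = 0
G(13) = mex{0,2,0,2} = 1
G(14) = mex{1,0,1,0} = 2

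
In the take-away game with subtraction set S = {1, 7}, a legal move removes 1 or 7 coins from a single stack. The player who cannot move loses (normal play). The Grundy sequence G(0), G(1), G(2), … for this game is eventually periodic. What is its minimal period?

n :  0  1  2  3  4  5  6  7  8  9 10 11 12 13 14
G :  0  1  0  1  0  1  0  1  0  1  0  1  0  1  0
G(n+2) = G(n) holds for n = 0,…,6 (a full window of length max(S) = 7), so the sequence is purely periodic with period 2.

2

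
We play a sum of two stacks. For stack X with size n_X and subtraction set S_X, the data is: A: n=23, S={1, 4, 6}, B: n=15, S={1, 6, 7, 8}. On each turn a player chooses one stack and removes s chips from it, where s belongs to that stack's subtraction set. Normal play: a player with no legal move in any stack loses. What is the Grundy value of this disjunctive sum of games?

Stack A, S = {1, 4, 6}:
n :  0  1  2  3  4  5  6  7  8  9 10 11 12 13 14 15 16 17 18 19 20 21 22 23
G :  0  1  0  1  2  0  1  0  1  2  0  1  0  1  2  0  1  0  1  2  0  1  0  1
G_A(23) = 1.
Stack B, S = {1, 6, 7, 8}:
G(0) = 0
G(1) = mex{0} = 1
G(2) = mex{1} = 0
G(3) = mex{0} = 1
G(4) = mex{1} = 0
G(5) = mex{0} = 1
G(6) = mex{1,0} = 2
G(7) = mex{2,1,0} = 3
G(8) = mex{3,0,1,0} = 2
G(9) = mex{2,1,0,1} = 3
G(10) = mex{3,0,1,0} = 2
G(11) = mex{2,1,0,1} = 3
G(12) = mex{3,2,1,0} = 4
G(13) = mex{4,3,2,1} = 0
G(14) = mex{0,2,3,2} = 1
G(15) = mex{1,3,2,3} = 0
G_B(15) = 0.
Combined Grundy value = 1 ⊕ 0 = 1.

1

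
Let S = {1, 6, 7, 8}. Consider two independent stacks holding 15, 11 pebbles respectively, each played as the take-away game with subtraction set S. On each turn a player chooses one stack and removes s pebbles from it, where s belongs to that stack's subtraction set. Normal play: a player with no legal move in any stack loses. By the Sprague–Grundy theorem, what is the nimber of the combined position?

3

All stacks use S = {1, 6, 7, 8}:
n :  0  1  2  3  4  5  6  7  8  9 10 11 12 13 14 15
G :  0  1  0  1  0  1  2  3  2  3  2  3  4  0  1  0
Stack A: G(15) = 0.
Stack B: G(11) = 3.
Combined Grundy value = 0 ⊕ 3 = 3.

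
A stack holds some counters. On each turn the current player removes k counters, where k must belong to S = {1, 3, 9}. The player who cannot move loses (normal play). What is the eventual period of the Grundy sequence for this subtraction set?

n :  0  1  2  3  4  5  6  7  8  9 10 11 12 13 14
G :  0  1  0  1  0  1  0  1  0  1  0  1  0  1  0
G(n+2) = G(n) holds for n = 0,…,8 (a full window of length max(S) = 9), so the sequence is purely periodic with period 2.

2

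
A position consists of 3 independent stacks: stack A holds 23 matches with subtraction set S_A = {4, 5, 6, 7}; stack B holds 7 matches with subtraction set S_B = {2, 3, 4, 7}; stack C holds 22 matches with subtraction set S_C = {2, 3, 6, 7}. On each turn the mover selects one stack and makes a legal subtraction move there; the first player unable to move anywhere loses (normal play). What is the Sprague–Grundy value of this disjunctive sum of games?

1

Stack A, S = {4, 5, 6, 7}:
G(0) = 0
G(1) = mex{} = 0
G(2) = mex{} = 0
G(3) = mex{} = 0
G(4) = mex{0} = 1
G(5) = mex{0,0} = 1
G(6) = mex{0,0,0} = 1
G(7) = mex{0,0,0,0} = 1
G(8) = mex{1,0,0,0} = 2
G(9) = mex{1,1,0,0} = 2
G(10) = mex{1,1,1,0} = 2
G(11) = mex{1,1,1,1} = 0
G(12) = mex{2,1,1,1} = 0
G(13) = mex{2,2,1,1} = 0
G(14) = mex{2,2,2,1} = 0
G(15) = mex{0,2,2,2} = 1
G(16) = mex{0,0,2,2} = 1
G(17) = mex{0,0,0,2} = 1
G(18) = mex{0,0,0,0} = 1
G(19) = mex{1,0,0,0} = 2
G(20) = mex{1,1,0,0} = 2
G(21) = mex{1,1,1,0} = 2
G(22) = mex{1,1,1,1} = 0
G(23) = mex{2,1,1,1} = 0
G_A(23) = 0.
Stack B, S = {2, 3, 4, 7}:
n : 0 1 2 3 4 5 6 7
G : 0 0 1 1 2 2 0 3
G_B(7) = 3.
Stack C, S = {2, 3, 6, 7}:
G(0) = 0
G(1) = mex{} = 0
G(2) = mex{0} = 1
G(3) = mex{0,0} = 1
G(4) = mex{1,0} = 2
G(5) = mex{1,1} = 0
G(6) = mex{2,1,0} = 3
G(7) = mex{0,2,0,0} = 1
G(8) = mex{3,0,1,0} = 2
G(9) = mex{1,3,1,1} = 0
G(10) = mex{2,1,2,1} = 0
G(11) = mex{0,2,0,2} = 1
G(12) = mex{0,0,3,0} = 1
G(13) = mex{1,0,1,3} = 2
G(14) = mex{1,1,2,1} = 0
G(15) = mex{2,1,0,2} = 3
G(16) = mex{0,2,0,0} = 1
G(17) = mex{3,0,1,0} = 2
G(18) = mex{1,3,1,1} = 0
G(19) = mex{2,1,2,1} = 0
G(20) = mex{0,2,0,2} = 1
G(21) = mex{0,0,3,0} = 1
G(22) = mex{1,0,1,3} = 2
G_C(22) = 2.
Combined Grundy value = 0 ⊕ 3 ⊕ 2 = 1.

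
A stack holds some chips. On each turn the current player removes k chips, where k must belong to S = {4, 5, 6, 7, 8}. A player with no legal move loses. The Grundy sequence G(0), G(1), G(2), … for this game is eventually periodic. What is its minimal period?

G(0) = 0
G(1) = mex{} = 0
G(2) = mex{} = 0
G(3) = mex{} = 0
G(4) = mex{0} = 1
G(5) = mex{0,0} = 1
G(6) = mex{0,0,0} = 1
G(7) = mex{0,0,0,0} = 1
G(8) = mex{1,0,0,0,0} = 2
G(9) = mex{1,1,0,0,0} = 2
G(10) = mex{1,1,1,0,0} = 2
G(11) = mex{1,1,1,1,0} = 2
G(12) = mex{2,1,1,1,1} = 0
G(13) = mex{2,2,1,1,1} = 0
G(14) = mex{2,2,2,1,1} = 0
G(15) = mex{2,2,2,2,1} = 0
G(16) = mex{0,2,2,2,2} = 1
G(17) = mex{0,0,2,2,2} = 1
G(18) = mex{0,0,0,2,2} = 1
G(19) = mex{0,0,0,0,2} = 1
G(20) = mex{1,0,0,0,0} = 2
G(21) = mex{1,1,0,0,0} = 2
G(22) = mex{1,1,1,0,0} = 2
G(23) = mex{1,1,1,1,0} = 2
G(24) = mex{2,1,1,1,1} = 0
G(25) = mex{2,2,1,1,1} = 0
G(n+12) = G(n) holds for n = 0,…,7 (a full window of length max(S) = 8), so the sequence is purely periodic with period 12.

12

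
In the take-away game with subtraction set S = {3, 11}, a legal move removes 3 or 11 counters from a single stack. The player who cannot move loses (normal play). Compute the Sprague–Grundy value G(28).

0

G(0) = 0
G(1) = mex{} = 0
G(2) = mex{} = 0
G(3) = mex{0} = 1
G(4) = mex{0} = 1
G(5) = mex{0} = 1
G(6) = mex{1} = 0
G(7) = mex{1} = 0
G(8) = mex{1} = 0
G(9) = mex{0} = 1
G(10) = mex{0} = 1
G(11) = mex{0,0} = 1
G(12) = mex{1,0} = 2
G(13) = mex{1,0} = 2
G(14) = mex{1,1} = 0
G(15) = mex{2,1} = 0
G(16) = mex{2,1} = 0
G(17) = mex{0,0} = 1
G(18) = mex{0,0} = 1
G(19) = mex{0,0} = 1
G(20) = mex{1,1} = 0
G(21) = mex{1,1} = 0
G(22) = mex{1,1} = 0
G(23) = mex{0,2} = 1
G(24) = mex{0,2} = 1
G(25) = mex{0,0} = 1
G(26) = mex{1,0} = 2
G(27) = mex{1,0} = 2
G(28) = mex{1,1} = 0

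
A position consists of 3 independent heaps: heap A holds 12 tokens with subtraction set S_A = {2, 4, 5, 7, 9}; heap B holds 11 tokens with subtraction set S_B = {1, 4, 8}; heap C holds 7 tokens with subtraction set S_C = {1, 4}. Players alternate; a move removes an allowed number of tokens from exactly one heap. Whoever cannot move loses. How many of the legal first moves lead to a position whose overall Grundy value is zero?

2

Heap A, S = {2, 4, 5, 7, 9}:
n :  0  1  2  3  4  5  6  7  8  9 10 11 12
G :  0  0  1  1  2  2  3  3  4  4  5  0  0
G_A(12) = 0.
Heap B, S = {1, 4, 8}:
n :  0  1  2  3  4  5  6  7  8  9 10 11
G :  0  1  0  1  2  0  1  0  1  2  3  2
G_B(11) = 2.
Heap C, S = {1, 4}:
G(0) = 0
G(1) = mex{0} = 1
G(2) = mex{1} = 0
G(3) = mex{0} = 1
G(4) = mex{1,0} = 2
G(5) = mex{2,1} = 0
G(6) = mex{0,0} = 1
G(7) = mex{1,1} = 0
G_C(7) = 0.
Combined Grundy value = 0 ⊕ 2 ⊕ 0 = 2.
A winning move leaves total XOR = 0, i.e. changes one component's Grundy value g to g ⊕ X where X is the current total.
Heap A: need g' = 0⊕2 = 2. Options: 12−2→G=5, 12−4→G=4, 12−5→G=3, 12−7→G=2, 12−9→G=1. Hits: 1.
Heap B: need g' = 2⊕2 = 0. Options: 11−1→G=3, 11−4→G=0, 11−8→G=1. Hits: 1.
Heap C: need g' = 0⊕2 = 2. Options: 7−1→G=1, 7−4→G=1. Hits: 0.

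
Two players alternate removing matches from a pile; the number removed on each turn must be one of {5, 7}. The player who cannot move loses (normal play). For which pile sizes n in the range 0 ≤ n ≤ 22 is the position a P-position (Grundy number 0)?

n :  0  1  2  3  4  5  6  7  8  9 10 11 12 13 14 15 16 17 18 19 20 21 22
G :  0  0  0  0  0  1  1  1  1  1  2  2  0  0  0  0  0  1  1  1  1  1  2
P-positions are exactly the n with G(n) = 0.

0, 1, 2, 3, 4, 12, 13, 14, 15, 16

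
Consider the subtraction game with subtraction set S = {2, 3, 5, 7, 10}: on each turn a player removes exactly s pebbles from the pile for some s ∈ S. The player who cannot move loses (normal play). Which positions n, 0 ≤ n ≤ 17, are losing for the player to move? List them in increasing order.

G(0) = 0
G(1) = mex{} = 0
G(2) = mex{0} = 1
G(3) = mex{0,0} = 1
G(4) = mex{1,0} = 2
G(5) = mex{1,1,0} = 2
G(6) = mex{2,1,0} = 3
G(7) = mex{2,2,1,0} = 3
G(8) = mex{3,2,1,0} = 4
G(9) = mex{3,3,2,1} = 0
G(10) = mex{4,3,2,1,0} = 5
G(11) = mex{0,4,3,2,0} = 1
G(12) = mex{5,0,3,2,1} = 4
G(13) = mex{1,5,4,3,1} = 0
G(14) = mex{4,1,0,3,2} = 5
G(15) = mex{0,4,5,4,2} = 1
G(16) = mex{5,0,1,0,3} = 2
G(17) = mex{1,5,4,5,3} = 0
P-positions are exactly the n with G(n) = 0.

0, 1, 9, 13, 17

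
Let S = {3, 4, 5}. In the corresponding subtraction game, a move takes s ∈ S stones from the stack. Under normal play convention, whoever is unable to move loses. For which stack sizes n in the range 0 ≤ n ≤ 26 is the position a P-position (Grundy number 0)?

G(0) = 0
G(1) = mex{} = 0
G(2) = mex{} = 0
G(3) = mex{0} = 1
G(4) = mex{0,0} = 1
G(5) = mex{0,0,0} = 1
G(6) = mex{1,0,0} = 2
G(7) = mex{1,1,0} = 2
G(8) = mex{1,1,1} = 0
G(9) = mex{2,1,1} = 0
G(10) = mex{2,2,1} = 0
G(11) = mex{0,2,2} = 1
G(12) = mex{0,0,2} = 1
G(13) = mex{0,0,0} = 1
G(14) = mex{1,0,0} = 2
G(15) = mex{1,1,0} = 2
G(16) = mex{1,1,1} = 0
G(17) = mex{2,1,1} = 0
G(18) = mex{2,2,1} = 0
G(19) = mex{0,2,2} = 1
G(20) = mex{0,0,2} = 1
G(21) = mex{0,0,0} = 1
G(22) = mex{1,0,0} = 2
G(23) = mex{1,1,0} = 2
G(24) = mex{1,1,1} = 0
G(25) = mex{2,1,1} = 0
G(26) = mex{2,2,1} = 0
P-positions are exactly the n with G(n) = 0.

0, 1, 2, 8, 9, 10, 16, 17, 18, 24, 25, 26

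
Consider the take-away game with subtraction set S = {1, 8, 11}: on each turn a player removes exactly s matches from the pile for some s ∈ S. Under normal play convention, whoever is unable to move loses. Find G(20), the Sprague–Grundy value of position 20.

2

G(0) = 0
G(1) = mex{0} = 1
G(2) = mex{1} = 0
G(3) = mex{0} = 1
G(4) = mex{1} = 0
G(5) = mex{0} = 1
G(6) = mex{1} = 0
G(7) = mex{0} = 1
G(8) = mex{1,0} = 2
G(9) = mex{2,1} = 0
G(10) = mex{0,0} = 1
G(11) = mex{1,1,0} = 2
G(12) = mex{2,0,1} = 3
G(13) = mex{3,1,0} = 2
G(14) = mex{2,0,1} = 3
G(15) = mex{3,1,0} = 2
G(16) = mex{2,2,1} = 0
G(17) = mex{0,0,0} = 1
G(18) = mex{1,1,1} = 0
G(19) = mex{0,2,2} = 1
G(20) = mex{1,3,0} = 2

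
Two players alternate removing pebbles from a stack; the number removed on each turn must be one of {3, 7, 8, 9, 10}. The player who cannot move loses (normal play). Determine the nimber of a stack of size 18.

0

n :  0  1  2  3  4  5  6  7  8  9 10 11 12 13 14 15 16 17 18
G :  0  0  0  1  1  1  0  2  2  1  3  3  2  2  4  3  3  0  0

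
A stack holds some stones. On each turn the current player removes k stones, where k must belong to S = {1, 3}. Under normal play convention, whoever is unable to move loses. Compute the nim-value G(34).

n :  0  1  2  3  4  5  6  7  8  9 10 11 12 13 14 15 16 17 18 19 20 21 22 23 24 25 26 27 28 29 30 31 32 33 34
G :  0  1  0  1  0  1  0  1  0  1  0  1  0  1  0  1  0  1  0  1  0  1  0  1  0  1  0  1  0  1  0  1  0  1  0

0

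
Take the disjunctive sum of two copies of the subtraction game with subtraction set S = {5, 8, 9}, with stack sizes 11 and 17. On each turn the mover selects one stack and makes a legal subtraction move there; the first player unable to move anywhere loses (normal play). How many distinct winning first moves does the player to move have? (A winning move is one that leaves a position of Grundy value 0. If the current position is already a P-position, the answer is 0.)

3

All stacks use S = {5, 8, 9}:
n :  0  1  2  3  4  5  6  7  8  9 10 11 12 13 14 15 16 17
G :  0  0  0  0  0  1  1  1  1  1  2  2  2  2  0  0  0  0
Stack A: G(11) = 2.
Stack B: G(17) = 0.
Combined Grundy value = 2 ⊕ 0 = 2.
A winning move leaves total XOR = 0, i.e. changes one component's Grundy value g to g ⊕ X where X is the current total.
Stack A: need g' = 2⊕2 = 0. Options: 11−5→G=1, 11−8→G=0, 11−9→G=0. Hits: 2.
Stack B: need g' = 0⊕2 = 2. Options: 17−5→G=2, 17−8→G=1, 17−9→G=1. Hits: 1.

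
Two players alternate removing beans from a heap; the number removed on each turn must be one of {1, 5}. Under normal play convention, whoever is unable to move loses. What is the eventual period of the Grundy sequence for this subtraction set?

2

G(0) = 0
G(1) = mex{0} = 1
G(2) = mex{1} = 0
G(3) = mex{0} = 1
G(4) = mex{1} = 0
G(5) = mex{0,0} = 1
G(6) = mex{1,1} = 0
G(7) = mex{0,0} = 1
G(8) = mex{1,1} = 0
G(9) = mex{0,0} = 1
G(10) = mex{1,1} = 0
G(11) = mex{0,0} = 1
G(12) = mex{1,1} = 0
G(13) = mex{0,0} = 1
G(14) = mex{1,1} = 0
G(n+2) = G(n) holds for n = 0,…,4 (a full window of length max(S) = 5), so the sequence is purely periodic with period 2.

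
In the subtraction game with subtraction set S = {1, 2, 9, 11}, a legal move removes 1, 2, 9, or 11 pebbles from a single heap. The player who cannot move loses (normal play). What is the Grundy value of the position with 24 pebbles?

n :  0  1  2  3  4  5  6  7  8  9 10 11 12 13 14 15 16 17 18 19 20 21 22 23 24
G :  0  1  2  0  1  2  0  1  2  3  0  1  2  0  1  2  0  1  2  3  0  1  2  0  1

1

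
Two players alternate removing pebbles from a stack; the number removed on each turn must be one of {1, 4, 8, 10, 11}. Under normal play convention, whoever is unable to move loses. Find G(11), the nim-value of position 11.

2

n :  0  1  2  3  4  5  6  7  8  9 10 11
G :  0  1  0  1  2  0  1  0  1  2  3  2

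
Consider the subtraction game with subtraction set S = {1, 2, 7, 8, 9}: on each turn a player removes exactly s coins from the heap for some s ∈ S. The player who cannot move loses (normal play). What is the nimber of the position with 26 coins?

4

G(0) = 0
G(1) = mex{0} = 1
G(2) = mex{1,0} = 2
G(3) = mex{2,1} = 0
G(4) = mex{0,2} = 1
G(5) = mex{1,0} = 2
G(6) = mex{2,1} = 0
G(7) = mex{0,2,0} = 1
G(8) = mex{1,0,1,0} = 2
G(9) = mex{2,1,2,1,0} = 3
G(10) = mex{3,2,0,2,1} = 4
G(11) = mex{4,3,1,0,2} = 5
G(12) = mex{5,4,2,1,0} = 3
G(13) = mex{3,5,0,2,1} = 4
G(14) = mex{4,3,1,0,2} = 5
G(15) = mex{5,4,2,1,0} = 3
G(16) = mex{3,5,3,2,1} = 0
G(17) = mex{0,3,4,3,2} = 1
G(18) = mex{1,0,5,4,3} = 2
G(19) = mex{2,1,3,5,4} = 0
G(20) = mex{0,2,4,3,5} = 1
G(21) = mex{1,0,5,4,3} = 2
G(22) = mex{2,1,3,5,4} = 0
G(23) = mex{0,2,0,3,5} = 1
G(24) = mex{1,0,1,0,3} = 2
G(25) = mex{2,1,2,1,0} = 3
G(26) = mex{3,2,0,2,1} = 4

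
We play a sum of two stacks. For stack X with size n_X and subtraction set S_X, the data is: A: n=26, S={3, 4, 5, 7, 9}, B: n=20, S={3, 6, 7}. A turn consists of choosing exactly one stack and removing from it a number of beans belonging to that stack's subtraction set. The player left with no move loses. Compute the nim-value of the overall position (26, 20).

0

Stack A, S = {3, 4, 5, 7, 9}:
n :  0  1  2  3  4  5  6  7  8  9 10 11 12 13 14 15 16 17 18 19 20 21 22 23 24 25 26
G :  0  0  0  1  1  1  2  2  2  3  3  3  0  0  0  1  1  1  2  2  2  3  3  3  0  0  0
G_A(26) = 0.
Stack B, S = {3, 6, 7}:
n :  0  1  2  3  4  5  6  7  8  9 10 11 12 13 14 15 16 17 18 19 20
G :  0  0  0  1  1  1  2  2  2  3  0  0  0  1  1  1  2  2  2  3  0
G_B(20) = 0.
Combined Grundy value = 0 ⊕ 0 = 0.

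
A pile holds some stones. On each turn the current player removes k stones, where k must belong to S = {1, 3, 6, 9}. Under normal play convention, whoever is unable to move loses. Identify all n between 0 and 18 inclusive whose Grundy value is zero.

n :  0  1  2  3  4  5  6  7  8  9 10 11 12 13 14 15 16 17 18
G :  0  1  0  1  0  1  2  3  2  3  2  3  0  1  0  1  0  1  2
P-positions are exactly the n with G(n) = 0.

0, 2, 4, 12, 14, 16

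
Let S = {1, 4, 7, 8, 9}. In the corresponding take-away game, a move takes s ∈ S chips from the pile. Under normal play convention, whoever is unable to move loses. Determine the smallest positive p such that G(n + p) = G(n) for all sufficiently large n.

15

G(0) = 0
G(1) = mex{0} = 1
G(2) = mex{1} = 0
G(3) = mex{0} = 1
G(4) = mex{1,0} = 2
G(5) = mex{2,1} = 0
G(6) = mex{0,0} = 1
G(7) = mex{1,1,0} = 2
G(8) = mex{2,2,1,0} = 3
G(9) = mex{3,0,0,1,0} = 2
G(10) = mex{2,1,1,0,1} = 3
G(11) = mex{3,2,2,1,0} = 4
G(12) = mex{4,3,0,2,1} = 5
G(13) = mex{5,2,1,0,2} = 3
G(14) = mex{3,3,2,1,0} = 4
G(15) = mex{4,4,3,2,1} = 0
G(16) = mex{0,5,2,3,2} = 1
G(17) = mex{1,3,3,2,3} = 0
G(18) = mex{0,4,4,3,2} = 1
G(19) = mex{1,0,5,4,3} = 2
G(20) = mex{2,1,3,5,4} = 0
G(21) = mex{0,0,4,3,5} = 1
G(22) = mex{1,1,0,4,3} = 2
G(23) = mex{2,2,1,0,4} = 3
G(24) = mex{3,0,0,1,0} = 2
G(25) = mex{2,1,1,0,1} = 3
G(26) = mex{3,2,2,1,0} = 4
G(27) = mex{4,3,0,2,1} = 5
G(28) = mex{5,2,1,0,2} = 3
G(29) = mex{3,3,2,1,0} = 4
G(30) = mex{4,4,3,2,1} = 0
G(31) = mex{0,5,2,3,2} = 1
G(n+15) = G(n) holds for n = 0,…,8 (a full window of length max(S) = 9), so the sequence is purely periodic with period 15.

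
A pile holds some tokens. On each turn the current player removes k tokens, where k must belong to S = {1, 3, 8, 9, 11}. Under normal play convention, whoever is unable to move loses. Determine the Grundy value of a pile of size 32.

0

n :  0  1  2  3  4  5  6  7  8  9 10 11 12 13 14 15 16 17 18 19 20 21 22 23 24 25 26 27 28 29 30 31 32
G :  0  1  0  1  0  1  0  1  2  3  2  3  2  3  2  3  0  1  0  1  0  1  0  1  2  3  2  3  2  3  2  3  0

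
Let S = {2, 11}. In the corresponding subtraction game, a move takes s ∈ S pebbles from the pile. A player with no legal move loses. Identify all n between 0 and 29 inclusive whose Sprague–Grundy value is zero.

0, 1, 4, 5, 8, 9, 13, 14, 17, 18, 21, 22, 26, 27

n :  0  1  2  3  4  5  6  7  8  9 10 11 12 13 14 15 16 17 18 19 20 21 22 23 24 25 26 27 28 29
G :  0  0  1  1  0  0  1  1  0  0  1  1  2  0  0  1  1  0  0  1  1  0  0  1  1  2  0  0  1  1
P-positions are exactly the n with G(n) = 0.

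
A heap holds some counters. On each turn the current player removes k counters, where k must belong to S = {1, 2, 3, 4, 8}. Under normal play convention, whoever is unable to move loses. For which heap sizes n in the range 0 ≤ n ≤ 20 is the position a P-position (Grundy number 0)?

0, 5, 10, 15, 20

G(0) = 0
G(1) = mex{0} = 1
G(2) = mex{1,0} = 2
G(3) = mex{2,1,0} = 3
G(4) = mex{3,2,1,0} = 4
G(5) = mex{4,3,2,1} = 0
G(6) = mex{0,4,3,2} = 1
G(7) = mex{1,0,4,3} = 2
G(8) = mex{2,1,0,4,0} = 3
G(9) = mex{3,2,1,0,1} = 4
G(10) = mex{4,3,2,1,2} = 0
G(11) = mex{0,4,3,2,3} = 1
G(12) = mex{1,0,4,3,4} = 2
G(13) = mex{2,1,0,4,0} = 3
G(14) = mex{3,2,1,0,1} = 4
G(15) = mex{4,3,2,1,2} = 0
G(16) = mex{0,4,3,2,3} = 1
G(17) = mex{1,0,4,3,4} = 2
G(18) = mex{2,1,0,4,0} = 3
G(19) = mex{3,2,1,0,1} = 4
G(20) = mex{4,3,2,1,2} = 0
P-positions are exactly the n with G(n) = 0.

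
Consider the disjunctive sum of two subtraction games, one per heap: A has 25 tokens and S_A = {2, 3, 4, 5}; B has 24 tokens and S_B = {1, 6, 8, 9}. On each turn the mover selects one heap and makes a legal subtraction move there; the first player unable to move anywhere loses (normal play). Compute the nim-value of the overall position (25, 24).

2

Heap A, S = {2, 3, 4, 5}:
G(0) = 0
G(1) = mex{} = 0
G(2) = mex{0} = 1
G(3) = mex{0,0} = 1
G(4) = mex{1,0,0} = 2
G(5) = mex{1,1,0,0} = 2
G(6) = mex{2,1,1,0} = 3
G(7) = mex{2,2,1,1} = 0
G(8) = mex{3,2,2,1} = 0
G(9) = mex{0,3,2,2} = 1
G(10) = mex{0,0,3,2} = 1
G(11) = mex{1,0,0,3} = 2
G(12) = mex{1,1,0,0} = 2
G(13) = mex{2,1,1,0} = 3
G(14) = mex{2,2,1,1} = 0
G(15) = mex{3,2,2,1} = 0
G(16) = mex{0,3,2,2} = 1
G(17) = mex{0,0,3,2} = 1
G(18) = mex{1,0,0,3} = 2
G(19) = mex{1,1,0,0} = 2
G(20) = mex{2,1,1,0} = 3
G(21) = mex{2,2,1,1} = 0
G(22) = mex{3,2,2,1} = 0
G(23) = mex{0,3,2,2} = 1
G(24) = mex{0,0,3,2} = 1
G(25) = mex{1,0,0,3} = 2
G_A(25) = 2.
Heap B, S = {1, 6, 8, 9}:
G(0) = 0
G(1) = mex{0} = 1
G(2) = mex{1} = 0
G(3) = mex{0} = 1
G(4) = mex{1} = 0
G(5) = mex{0} = 1
G(6) = mex{1,0} = 2
G(7) = mex{2,1} = 0
G(8) = mex{0,0,0} = 1
G(9) = mex{1,1,1,0} = 2
G(10) = mex{2,0,0,1} = 3
G(11) = mex{3,1,1,0} = 2
G(12) = mex{2,2,0,1} = 3
G(13) = mex{3,0,1,0} = 2
G(14) = mex{2,1,2,1} = 0
G(15) = mex{0,2,0,2} = 1
G(16) = mex{1,3,1,0} = 2
G(17) = mex{2,2,2,1} = 0
G(18) = mex{0,3,3,2} = 1
G(19) = mex{1,2,2,3} = 0
G(20) = mex{0,0,3,2} = 1
G(21) = mex{1,1,2,3} = 0
G(22) = mex{0,2,0,2} = 1
G(23) = mex{1,0,1,0} = 2
G(24) = mex{2,1,2,1} = 0
G_B(24) = 0.
Combined Grundy value = 2 ⊕ 0 = 2.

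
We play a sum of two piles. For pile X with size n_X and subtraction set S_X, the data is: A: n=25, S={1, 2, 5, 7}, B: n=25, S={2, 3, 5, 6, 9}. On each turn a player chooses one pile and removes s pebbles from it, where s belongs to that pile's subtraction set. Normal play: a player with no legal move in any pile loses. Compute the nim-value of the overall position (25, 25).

2

Pile A, S = {1, 2, 5, 7}:
G(0) = 0
G(1) = mex{0} = 1
G(2) = mex{1,0} = 2
G(3) = mex{2,1} = 0
G(4) = mex{0,2} = 1
G(5) = mex{1,0,0} = 2
G(6) = mex{2,1,1} = 0
G(7) = mex{0,2,2,0} = 1
G(8) = mex{1,0,0,1} = 2
G(9) = mex{2,1,1,2} = 0
G(10) = mex{0,2,2,0} = 1
G(11) = mex{1,0,0,1} = 2
G(12) = mex{2,1,1,2} = 0
G(13) = mex{0,2,2,0} = 1
G(14) = mex{1,0,0,1} = 2
G(15) = mex{2,1,1,2} = 0
G(16) = mex{0,2,2,0} = 1
G(17) = mex{1,0,0,1} = 2
G(18) = mex{2,1,1,2} = 0
G(19) = mex{0,2,2,0} = 1
G(20) = mex{1,0,0,1} = 2
G(21) = mex{2,1,1,2} = 0
G(22) = mex{0,2,2,0} = 1
G(23) = mex{1,0,0,1} = 2
G(24) = mex{2,1,1,2} = 0
G(25) = mex{0,2,2,0} = 1
G_A(25) = 1.
Pile B, S = {2, 3, 5, 6, 9}:
G(0) = 0
G(1) = mex{} = 0
G(2) = mex{0} = 1
G(3) = mex{0,0} = 1
G(4) = mex{1,0} = 2
G(5) = mex{1,1,0} = 2
G(6) = mex{2,1,0,0} = 3
G(7) = mex{2,2,1,0} = 3
G(8) = mex{3,2,1,1} = 0
G(9) = mex{3,3,2,1,0} = 4
G(10) = mex{0,3,2,2,0} = 1
G(11) = mex{4,0,3,2,1} = 5
G(12) = mex{1,4,3,3,1} = 0
G(13) = mex{5,1,0,3,2} = 4
G(14) = mex{0,5,4,0,2} = 1
G(15) = mex{4,0,1,4,3} = 2
G(16) = mex{1,4,5,1,3} = 0
G(17) = mex{2,1,0,5,0} = 3
G(18) = mex{0,2,4,0,4} = 1
G(19) = mex{3,0,1,4,1} = 2
G(20) = mex{1,3,2,1,5} = 0
G(21) = mex{2,1,0,2,0} = 3
G(22) = mex{0,2,3,0,4} = 1
G(23) = mex{3,0,1,3,1} = 2
G(24) = mex{1,3,2,1,2} = 0
G(25) = mex{2,1,0,2,0} = 3
G_B(25) = 3.
Combined Grundy value = 1 ⊕ 3 = 2.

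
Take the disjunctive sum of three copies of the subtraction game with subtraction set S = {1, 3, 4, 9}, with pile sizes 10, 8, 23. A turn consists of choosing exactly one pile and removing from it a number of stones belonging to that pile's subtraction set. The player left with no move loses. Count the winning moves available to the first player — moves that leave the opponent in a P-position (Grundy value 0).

All piles use S = {1, 3, 4, 9}:
n :  0  1  2  3  4  5  6  7  8  9 10 11 12 13 14 15 16 17 18 19 20 21 22 23
G :  0  1  0  1  2  3  2  0  1  4  3  2  0  1  0  1  2  3  2  0  1  4  3  2
Pile A: G(10) = 3.
Pile B: G(8) = 1.
Pile C: G(23) = 2.
Combined Grundy value = 3 ⊕ 1 ⊕ 2 = 0.
A winning move leaves total XOR = 0, i.e. changes one component's Grundy value g to g ⊕ X where X is the current total.
Pile A: target g' = 3⊕0 = 3, but every legal move changes the Grundy value (mex property), so 0 moves.
Pile B: target g' = 1⊕0 = 1, but every legal move changes the Grundy value (mex property), so 0 moves.
Pile C: target g' = 2⊕0 = 2, but every legal move changes the Grundy value (mex property), so 0 moves.

0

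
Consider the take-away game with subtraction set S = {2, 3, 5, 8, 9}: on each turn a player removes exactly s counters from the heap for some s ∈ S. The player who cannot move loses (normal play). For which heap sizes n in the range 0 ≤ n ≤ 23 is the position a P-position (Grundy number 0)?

G(0) = 0
G(1) = mex{} = 0
G(2) = mex{0} = 1
G(3) = mex{0,0} = 1
G(4) = mex{1,0} = 2
G(5) = mex{1,1,0} = 2
G(6) = mex{2,1,0} = 3
G(7) = mex{2,2,1} = 0
G(8) = mex{3,2,1,0} = 4
G(9) = mex{0,3,2,0,0} = 1
G(10) = mex{4,0,2,1,0} = 3
G(11) = mex{1,4,3,1,1} = 0
G(12) = mex{3,1,0,2,1} = 4
G(13) = mex{0,3,4,2,2} = 1
G(14) = mex{4,0,1,3,2} = 5
G(15) = mex{1,4,3,0,3} = 2
G(16) = mex{5,1,0,4,0} = 2
G(17) = mex{2,5,4,1,4} = 0
G(18) = mex{2,2,1,3,1} = 0
G(19) = mex{0,2,5,0,3} = 1
G(20) = mex{0,0,2,4,0} = 1
G(21) = mex{1,0,2,1,4} = 3
G(22) = mex{1,1,0,5,1} = 2
G(23) = mex{3,1,0,2,5} = 4
P-positions are exactly the n with G(n) = 0.

0, 1, 7, 11, 17, 18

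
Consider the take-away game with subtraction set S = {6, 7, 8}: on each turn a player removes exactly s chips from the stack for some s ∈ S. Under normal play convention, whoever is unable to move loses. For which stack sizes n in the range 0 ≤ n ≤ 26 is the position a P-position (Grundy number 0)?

G(0) = 0
G(1) = mex{} = 0
G(2) = mex{} = 0
G(3) = mex{} = 0
G(4) = mex{} = 0
G(5) = mex{} = 0
G(6) = mex{0} = 1
G(7) = mex{0,0} = 1
G(8) = mex{0,0,0} = 1
G(9) = mex{0,0,0} = 1
G(10) = mex{0,0,0} = 1
G(11) = mex{0,0,0} = 1
G(12) = mex{1,0,0} = 2
G(13) = mex{1,1,0} = 2
G(14) = mex{1,1,1} = 0
G(15) = mex{1,1,1} = 0
G(16) = mex{1,1,1} = 0
G(17) = mex{1,1,1} = 0
G(18) = mex{2,1,1} = 0
G(19) = mex{2,2,1} = 0
G(20) = mex{0,2,2} = 1
G(21) = mex{0,0,2} = 1
G(22) = mex{0,0,0} = 1
G(23) = mex{0,0,0} = 1
G(24) = mex{0,0,0} = 1
G(25) = mex{0,0,0} = 1
G(26) = mex{1,0,0} = 2
P-positions are exactly the n with G(n) = 0.

0, 1, 2, 3, 4, 5, 14, 15, 16, 17, 18, 19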